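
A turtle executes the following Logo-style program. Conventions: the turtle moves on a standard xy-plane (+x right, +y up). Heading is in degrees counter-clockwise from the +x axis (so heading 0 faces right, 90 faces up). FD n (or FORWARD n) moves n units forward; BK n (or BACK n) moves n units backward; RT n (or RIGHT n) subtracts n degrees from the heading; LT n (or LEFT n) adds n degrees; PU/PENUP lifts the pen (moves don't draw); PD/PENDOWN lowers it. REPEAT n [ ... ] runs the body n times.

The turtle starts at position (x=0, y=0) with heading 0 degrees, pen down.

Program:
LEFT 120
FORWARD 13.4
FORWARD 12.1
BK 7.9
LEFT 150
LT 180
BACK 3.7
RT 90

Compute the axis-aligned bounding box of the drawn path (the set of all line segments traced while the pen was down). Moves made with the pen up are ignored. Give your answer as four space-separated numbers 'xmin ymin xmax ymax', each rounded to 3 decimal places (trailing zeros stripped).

Answer: -12.75 0 0 22.084

Derivation:
Executing turtle program step by step:
Start: pos=(0,0), heading=0, pen down
LT 120: heading 0 -> 120
FD 13.4: (0,0) -> (-6.7,11.605) [heading=120, draw]
FD 12.1: (-6.7,11.605) -> (-12.75,22.084) [heading=120, draw]
BK 7.9: (-12.75,22.084) -> (-8.8,15.242) [heading=120, draw]
LT 150: heading 120 -> 270
LT 180: heading 270 -> 90
BK 3.7: (-8.8,15.242) -> (-8.8,11.542) [heading=90, draw]
RT 90: heading 90 -> 0
Final: pos=(-8.8,11.542), heading=0, 4 segment(s) drawn

Segment endpoints: x in {-12.75, -8.8, -8.8, -6.7, 0}, y in {0, 11.542, 11.605, 15.242, 22.084}
xmin=-12.75, ymin=0, xmax=0, ymax=22.084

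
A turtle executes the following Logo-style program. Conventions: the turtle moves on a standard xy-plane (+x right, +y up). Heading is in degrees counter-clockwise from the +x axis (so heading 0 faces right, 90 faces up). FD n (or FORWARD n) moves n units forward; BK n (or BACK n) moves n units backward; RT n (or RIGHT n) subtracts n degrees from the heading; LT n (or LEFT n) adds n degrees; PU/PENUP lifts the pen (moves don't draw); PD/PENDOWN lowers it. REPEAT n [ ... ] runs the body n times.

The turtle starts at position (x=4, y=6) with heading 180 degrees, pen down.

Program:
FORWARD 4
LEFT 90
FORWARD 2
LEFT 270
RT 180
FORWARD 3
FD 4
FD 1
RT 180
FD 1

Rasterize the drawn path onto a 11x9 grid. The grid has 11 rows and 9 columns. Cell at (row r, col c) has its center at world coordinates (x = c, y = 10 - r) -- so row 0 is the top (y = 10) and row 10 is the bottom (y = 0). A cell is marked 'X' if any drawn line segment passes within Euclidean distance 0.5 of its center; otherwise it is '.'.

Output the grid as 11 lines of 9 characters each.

Segment 0: (4,6) -> (0,6)
Segment 1: (0,6) -> (-0,4)
Segment 2: (-0,4) -> (3,4)
Segment 3: (3,4) -> (7,4)
Segment 4: (7,4) -> (8,4)
Segment 5: (8,4) -> (7,4)

Answer: .........
.........
.........
.........
XXXXX....
X........
XXXXXXXXX
.........
.........
.........
.........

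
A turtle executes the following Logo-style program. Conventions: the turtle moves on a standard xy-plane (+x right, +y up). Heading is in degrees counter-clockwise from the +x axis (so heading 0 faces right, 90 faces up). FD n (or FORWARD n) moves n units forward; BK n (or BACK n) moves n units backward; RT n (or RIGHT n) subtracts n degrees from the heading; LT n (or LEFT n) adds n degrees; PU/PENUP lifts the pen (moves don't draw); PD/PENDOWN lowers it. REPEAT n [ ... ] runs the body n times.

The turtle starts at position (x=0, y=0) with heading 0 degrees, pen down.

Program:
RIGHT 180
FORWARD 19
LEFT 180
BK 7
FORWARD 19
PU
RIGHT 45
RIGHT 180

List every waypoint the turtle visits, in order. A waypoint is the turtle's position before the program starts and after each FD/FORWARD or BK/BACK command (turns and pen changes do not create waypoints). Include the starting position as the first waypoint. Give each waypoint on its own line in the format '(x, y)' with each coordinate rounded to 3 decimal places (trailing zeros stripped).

Answer: (0, 0)
(-19, 0)
(-26, 0)
(-7, 0)

Derivation:
Executing turtle program step by step:
Start: pos=(0,0), heading=0, pen down
RT 180: heading 0 -> 180
FD 19: (0,0) -> (-19,0) [heading=180, draw]
LT 180: heading 180 -> 0
BK 7: (-19,0) -> (-26,0) [heading=0, draw]
FD 19: (-26,0) -> (-7,0) [heading=0, draw]
PU: pen up
RT 45: heading 0 -> 315
RT 180: heading 315 -> 135
Final: pos=(-7,0), heading=135, 3 segment(s) drawn
Waypoints (4 total):
(0, 0)
(-19, 0)
(-26, 0)
(-7, 0)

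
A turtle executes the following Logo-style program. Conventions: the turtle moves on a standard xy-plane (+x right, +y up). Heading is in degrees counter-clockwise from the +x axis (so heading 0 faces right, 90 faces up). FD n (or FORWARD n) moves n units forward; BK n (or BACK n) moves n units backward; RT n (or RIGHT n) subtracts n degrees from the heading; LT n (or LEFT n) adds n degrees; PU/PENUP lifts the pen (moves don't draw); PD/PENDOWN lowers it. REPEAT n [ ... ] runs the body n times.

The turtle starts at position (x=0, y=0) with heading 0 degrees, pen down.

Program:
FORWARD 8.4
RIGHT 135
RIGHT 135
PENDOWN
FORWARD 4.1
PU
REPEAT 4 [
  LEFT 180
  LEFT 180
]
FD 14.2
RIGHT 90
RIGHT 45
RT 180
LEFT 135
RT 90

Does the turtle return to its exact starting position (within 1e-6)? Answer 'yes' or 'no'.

Answer: no

Derivation:
Executing turtle program step by step:
Start: pos=(0,0), heading=0, pen down
FD 8.4: (0,0) -> (8.4,0) [heading=0, draw]
RT 135: heading 0 -> 225
RT 135: heading 225 -> 90
PD: pen down
FD 4.1: (8.4,0) -> (8.4,4.1) [heading=90, draw]
PU: pen up
REPEAT 4 [
  -- iteration 1/4 --
  LT 180: heading 90 -> 270
  LT 180: heading 270 -> 90
  -- iteration 2/4 --
  LT 180: heading 90 -> 270
  LT 180: heading 270 -> 90
  -- iteration 3/4 --
  LT 180: heading 90 -> 270
  LT 180: heading 270 -> 90
  -- iteration 4/4 --
  LT 180: heading 90 -> 270
  LT 180: heading 270 -> 90
]
FD 14.2: (8.4,4.1) -> (8.4,18.3) [heading=90, move]
RT 90: heading 90 -> 0
RT 45: heading 0 -> 315
RT 180: heading 315 -> 135
LT 135: heading 135 -> 270
RT 90: heading 270 -> 180
Final: pos=(8.4,18.3), heading=180, 2 segment(s) drawn

Start position: (0, 0)
Final position: (8.4, 18.3)
Distance = 20.136; >= 1e-6 -> NOT closed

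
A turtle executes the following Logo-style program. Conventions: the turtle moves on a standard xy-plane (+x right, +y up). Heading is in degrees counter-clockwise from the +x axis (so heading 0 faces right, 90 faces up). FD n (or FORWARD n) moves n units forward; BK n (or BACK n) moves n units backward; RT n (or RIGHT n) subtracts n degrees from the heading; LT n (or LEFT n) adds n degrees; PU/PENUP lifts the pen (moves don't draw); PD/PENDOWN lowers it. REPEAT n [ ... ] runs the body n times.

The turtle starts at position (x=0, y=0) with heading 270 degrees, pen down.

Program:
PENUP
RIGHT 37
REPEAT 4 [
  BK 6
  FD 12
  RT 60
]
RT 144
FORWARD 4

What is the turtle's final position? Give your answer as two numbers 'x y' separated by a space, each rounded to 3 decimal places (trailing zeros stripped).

Answer: -11.798 4.315

Derivation:
Executing turtle program step by step:
Start: pos=(0,0), heading=270, pen down
PU: pen up
RT 37: heading 270 -> 233
REPEAT 4 [
  -- iteration 1/4 --
  BK 6: (0,0) -> (3.611,4.792) [heading=233, move]
  FD 12: (3.611,4.792) -> (-3.611,-4.792) [heading=233, move]
  RT 60: heading 233 -> 173
  -- iteration 2/4 --
  BK 6: (-3.611,-4.792) -> (2.344,-5.523) [heading=173, move]
  FD 12: (2.344,-5.523) -> (-9.566,-4.061) [heading=173, move]
  RT 60: heading 173 -> 113
  -- iteration 3/4 --
  BK 6: (-9.566,-4.061) -> (-7.222,-9.584) [heading=113, move]
  FD 12: (-7.222,-9.584) -> (-11.911,1.462) [heading=113, move]
  RT 60: heading 113 -> 53
  -- iteration 4/4 --
  BK 6: (-11.911,1.462) -> (-15.521,-3.329) [heading=53, move]
  FD 12: (-15.521,-3.329) -> (-8.3,6.254) [heading=53, move]
  RT 60: heading 53 -> 353
]
RT 144: heading 353 -> 209
FD 4: (-8.3,6.254) -> (-11.798,4.315) [heading=209, move]
Final: pos=(-11.798,4.315), heading=209, 0 segment(s) drawn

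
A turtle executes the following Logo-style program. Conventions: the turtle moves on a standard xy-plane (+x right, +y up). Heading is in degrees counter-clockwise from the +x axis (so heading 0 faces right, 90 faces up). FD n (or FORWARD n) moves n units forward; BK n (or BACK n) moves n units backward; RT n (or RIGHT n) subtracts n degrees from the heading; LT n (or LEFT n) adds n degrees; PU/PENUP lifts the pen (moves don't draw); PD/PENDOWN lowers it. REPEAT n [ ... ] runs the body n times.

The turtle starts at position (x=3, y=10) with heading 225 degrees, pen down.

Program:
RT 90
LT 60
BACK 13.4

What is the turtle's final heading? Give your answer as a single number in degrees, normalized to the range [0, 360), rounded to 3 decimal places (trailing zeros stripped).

Answer: 195

Derivation:
Executing turtle program step by step:
Start: pos=(3,10), heading=225, pen down
RT 90: heading 225 -> 135
LT 60: heading 135 -> 195
BK 13.4: (3,10) -> (15.943,13.468) [heading=195, draw]
Final: pos=(15.943,13.468), heading=195, 1 segment(s) drawn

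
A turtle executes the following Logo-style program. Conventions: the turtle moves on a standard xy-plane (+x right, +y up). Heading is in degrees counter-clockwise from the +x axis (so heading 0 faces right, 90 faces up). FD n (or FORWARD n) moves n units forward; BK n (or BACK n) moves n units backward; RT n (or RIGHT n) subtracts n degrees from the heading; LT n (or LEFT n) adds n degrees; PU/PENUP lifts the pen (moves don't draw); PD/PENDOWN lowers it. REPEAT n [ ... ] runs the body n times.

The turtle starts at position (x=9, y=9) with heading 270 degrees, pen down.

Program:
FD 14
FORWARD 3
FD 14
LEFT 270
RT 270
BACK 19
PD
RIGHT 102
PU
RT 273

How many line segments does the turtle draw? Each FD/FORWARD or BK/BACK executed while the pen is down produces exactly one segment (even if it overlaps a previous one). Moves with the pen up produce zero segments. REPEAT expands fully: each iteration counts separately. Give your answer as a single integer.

Answer: 4

Derivation:
Executing turtle program step by step:
Start: pos=(9,9), heading=270, pen down
FD 14: (9,9) -> (9,-5) [heading=270, draw]
FD 3: (9,-5) -> (9,-8) [heading=270, draw]
FD 14: (9,-8) -> (9,-22) [heading=270, draw]
LT 270: heading 270 -> 180
RT 270: heading 180 -> 270
BK 19: (9,-22) -> (9,-3) [heading=270, draw]
PD: pen down
RT 102: heading 270 -> 168
PU: pen up
RT 273: heading 168 -> 255
Final: pos=(9,-3), heading=255, 4 segment(s) drawn
Segments drawn: 4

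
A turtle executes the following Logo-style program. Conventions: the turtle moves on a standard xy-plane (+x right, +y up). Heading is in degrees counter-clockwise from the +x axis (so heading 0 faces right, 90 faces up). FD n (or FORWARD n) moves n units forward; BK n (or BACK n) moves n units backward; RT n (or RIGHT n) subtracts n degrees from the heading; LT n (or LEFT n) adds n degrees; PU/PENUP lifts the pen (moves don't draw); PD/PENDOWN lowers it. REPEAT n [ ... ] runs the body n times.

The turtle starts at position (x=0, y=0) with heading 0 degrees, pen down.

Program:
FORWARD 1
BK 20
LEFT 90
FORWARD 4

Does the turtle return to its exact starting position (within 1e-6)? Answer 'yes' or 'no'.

Executing turtle program step by step:
Start: pos=(0,0), heading=0, pen down
FD 1: (0,0) -> (1,0) [heading=0, draw]
BK 20: (1,0) -> (-19,0) [heading=0, draw]
LT 90: heading 0 -> 90
FD 4: (-19,0) -> (-19,4) [heading=90, draw]
Final: pos=(-19,4), heading=90, 3 segment(s) drawn

Start position: (0, 0)
Final position: (-19, 4)
Distance = 19.416; >= 1e-6 -> NOT closed

Answer: no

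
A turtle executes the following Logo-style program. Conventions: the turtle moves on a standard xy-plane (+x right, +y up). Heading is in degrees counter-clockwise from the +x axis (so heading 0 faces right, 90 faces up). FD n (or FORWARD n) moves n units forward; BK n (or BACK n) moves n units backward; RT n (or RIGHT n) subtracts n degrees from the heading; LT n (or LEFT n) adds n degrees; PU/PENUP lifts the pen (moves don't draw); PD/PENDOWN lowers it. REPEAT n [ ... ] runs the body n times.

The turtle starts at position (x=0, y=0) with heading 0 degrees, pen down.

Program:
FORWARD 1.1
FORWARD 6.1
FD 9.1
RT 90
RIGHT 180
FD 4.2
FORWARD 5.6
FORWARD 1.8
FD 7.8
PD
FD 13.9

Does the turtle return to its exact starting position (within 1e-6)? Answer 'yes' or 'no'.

Executing turtle program step by step:
Start: pos=(0,0), heading=0, pen down
FD 1.1: (0,0) -> (1.1,0) [heading=0, draw]
FD 6.1: (1.1,0) -> (7.2,0) [heading=0, draw]
FD 9.1: (7.2,0) -> (16.3,0) [heading=0, draw]
RT 90: heading 0 -> 270
RT 180: heading 270 -> 90
FD 4.2: (16.3,0) -> (16.3,4.2) [heading=90, draw]
FD 5.6: (16.3,4.2) -> (16.3,9.8) [heading=90, draw]
FD 1.8: (16.3,9.8) -> (16.3,11.6) [heading=90, draw]
FD 7.8: (16.3,11.6) -> (16.3,19.4) [heading=90, draw]
PD: pen down
FD 13.9: (16.3,19.4) -> (16.3,33.3) [heading=90, draw]
Final: pos=(16.3,33.3), heading=90, 8 segment(s) drawn

Start position: (0, 0)
Final position: (16.3, 33.3)
Distance = 37.075; >= 1e-6 -> NOT closed

Answer: no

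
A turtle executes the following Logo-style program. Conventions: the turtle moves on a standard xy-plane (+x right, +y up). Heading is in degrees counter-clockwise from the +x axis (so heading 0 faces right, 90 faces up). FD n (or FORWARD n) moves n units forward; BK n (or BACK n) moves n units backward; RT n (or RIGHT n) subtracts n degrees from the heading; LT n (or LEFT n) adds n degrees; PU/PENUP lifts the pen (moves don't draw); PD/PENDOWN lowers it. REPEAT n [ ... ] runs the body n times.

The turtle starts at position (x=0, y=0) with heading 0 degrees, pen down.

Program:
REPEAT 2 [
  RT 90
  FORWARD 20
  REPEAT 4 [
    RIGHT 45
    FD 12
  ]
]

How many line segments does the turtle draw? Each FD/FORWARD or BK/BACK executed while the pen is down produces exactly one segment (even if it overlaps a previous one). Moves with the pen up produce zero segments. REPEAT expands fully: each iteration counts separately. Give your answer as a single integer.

Answer: 10

Derivation:
Executing turtle program step by step:
Start: pos=(0,0), heading=0, pen down
REPEAT 2 [
  -- iteration 1/2 --
  RT 90: heading 0 -> 270
  FD 20: (0,0) -> (0,-20) [heading=270, draw]
  REPEAT 4 [
    -- iteration 1/4 --
    RT 45: heading 270 -> 225
    FD 12: (0,-20) -> (-8.485,-28.485) [heading=225, draw]
    -- iteration 2/4 --
    RT 45: heading 225 -> 180
    FD 12: (-8.485,-28.485) -> (-20.485,-28.485) [heading=180, draw]
    -- iteration 3/4 --
    RT 45: heading 180 -> 135
    FD 12: (-20.485,-28.485) -> (-28.971,-20) [heading=135, draw]
    -- iteration 4/4 --
    RT 45: heading 135 -> 90
    FD 12: (-28.971,-20) -> (-28.971,-8) [heading=90, draw]
  ]
  -- iteration 2/2 --
  RT 90: heading 90 -> 0
  FD 20: (-28.971,-8) -> (-8.971,-8) [heading=0, draw]
  REPEAT 4 [
    -- iteration 1/4 --
    RT 45: heading 0 -> 315
    FD 12: (-8.971,-8) -> (-0.485,-16.485) [heading=315, draw]
    -- iteration 2/4 --
    RT 45: heading 315 -> 270
    FD 12: (-0.485,-16.485) -> (-0.485,-28.485) [heading=270, draw]
    -- iteration 3/4 --
    RT 45: heading 270 -> 225
    FD 12: (-0.485,-28.485) -> (-8.971,-36.971) [heading=225, draw]
    -- iteration 4/4 --
    RT 45: heading 225 -> 180
    FD 12: (-8.971,-36.971) -> (-20.971,-36.971) [heading=180, draw]
  ]
]
Final: pos=(-20.971,-36.971), heading=180, 10 segment(s) drawn
Segments drawn: 10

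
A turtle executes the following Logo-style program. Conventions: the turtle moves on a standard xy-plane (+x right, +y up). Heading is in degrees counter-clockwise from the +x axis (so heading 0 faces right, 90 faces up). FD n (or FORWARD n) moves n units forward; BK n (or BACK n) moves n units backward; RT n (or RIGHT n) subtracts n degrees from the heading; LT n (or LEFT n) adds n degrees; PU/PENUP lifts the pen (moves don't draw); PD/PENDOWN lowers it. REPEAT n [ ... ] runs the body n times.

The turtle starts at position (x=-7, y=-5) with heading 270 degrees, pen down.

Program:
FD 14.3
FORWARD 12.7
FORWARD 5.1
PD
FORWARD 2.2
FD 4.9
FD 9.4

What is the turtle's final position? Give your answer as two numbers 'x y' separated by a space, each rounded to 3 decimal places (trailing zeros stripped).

Executing turtle program step by step:
Start: pos=(-7,-5), heading=270, pen down
FD 14.3: (-7,-5) -> (-7,-19.3) [heading=270, draw]
FD 12.7: (-7,-19.3) -> (-7,-32) [heading=270, draw]
FD 5.1: (-7,-32) -> (-7,-37.1) [heading=270, draw]
PD: pen down
FD 2.2: (-7,-37.1) -> (-7,-39.3) [heading=270, draw]
FD 4.9: (-7,-39.3) -> (-7,-44.2) [heading=270, draw]
FD 9.4: (-7,-44.2) -> (-7,-53.6) [heading=270, draw]
Final: pos=(-7,-53.6), heading=270, 6 segment(s) drawn

Answer: -7 -53.6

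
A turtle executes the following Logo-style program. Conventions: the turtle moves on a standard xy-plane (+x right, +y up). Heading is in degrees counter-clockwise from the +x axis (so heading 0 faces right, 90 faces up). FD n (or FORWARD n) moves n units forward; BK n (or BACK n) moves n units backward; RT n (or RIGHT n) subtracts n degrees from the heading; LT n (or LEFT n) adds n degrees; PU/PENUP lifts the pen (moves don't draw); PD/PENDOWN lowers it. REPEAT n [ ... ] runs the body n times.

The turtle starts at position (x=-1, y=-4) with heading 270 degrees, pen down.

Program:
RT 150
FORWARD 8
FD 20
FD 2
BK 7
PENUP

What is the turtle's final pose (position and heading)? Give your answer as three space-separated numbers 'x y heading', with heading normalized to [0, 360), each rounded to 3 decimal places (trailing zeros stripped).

Answer: -12.5 15.919 120

Derivation:
Executing turtle program step by step:
Start: pos=(-1,-4), heading=270, pen down
RT 150: heading 270 -> 120
FD 8: (-1,-4) -> (-5,2.928) [heading=120, draw]
FD 20: (-5,2.928) -> (-15,20.249) [heading=120, draw]
FD 2: (-15,20.249) -> (-16,21.981) [heading=120, draw]
BK 7: (-16,21.981) -> (-12.5,15.919) [heading=120, draw]
PU: pen up
Final: pos=(-12.5,15.919), heading=120, 4 segment(s) drawn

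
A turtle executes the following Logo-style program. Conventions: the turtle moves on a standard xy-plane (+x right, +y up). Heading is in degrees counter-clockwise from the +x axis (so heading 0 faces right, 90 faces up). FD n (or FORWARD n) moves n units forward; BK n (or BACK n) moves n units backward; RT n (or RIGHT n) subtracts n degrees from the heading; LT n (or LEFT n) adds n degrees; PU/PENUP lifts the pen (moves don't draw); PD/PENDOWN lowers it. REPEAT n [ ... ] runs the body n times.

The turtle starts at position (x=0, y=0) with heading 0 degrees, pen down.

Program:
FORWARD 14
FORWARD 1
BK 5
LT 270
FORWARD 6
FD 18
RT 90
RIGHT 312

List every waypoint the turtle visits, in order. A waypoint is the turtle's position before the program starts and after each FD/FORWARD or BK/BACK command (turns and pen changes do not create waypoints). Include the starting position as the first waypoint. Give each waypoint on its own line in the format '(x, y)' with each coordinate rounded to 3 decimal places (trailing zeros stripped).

Executing turtle program step by step:
Start: pos=(0,0), heading=0, pen down
FD 14: (0,0) -> (14,0) [heading=0, draw]
FD 1: (14,0) -> (15,0) [heading=0, draw]
BK 5: (15,0) -> (10,0) [heading=0, draw]
LT 270: heading 0 -> 270
FD 6: (10,0) -> (10,-6) [heading=270, draw]
FD 18: (10,-6) -> (10,-24) [heading=270, draw]
RT 90: heading 270 -> 180
RT 312: heading 180 -> 228
Final: pos=(10,-24), heading=228, 5 segment(s) drawn
Waypoints (6 total):
(0, 0)
(14, 0)
(15, 0)
(10, 0)
(10, -6)
(10, -24)

Answer: (0, 0)
(14, 0)
(15, 0)
(10, 0)
(10, -6)
(10, -24)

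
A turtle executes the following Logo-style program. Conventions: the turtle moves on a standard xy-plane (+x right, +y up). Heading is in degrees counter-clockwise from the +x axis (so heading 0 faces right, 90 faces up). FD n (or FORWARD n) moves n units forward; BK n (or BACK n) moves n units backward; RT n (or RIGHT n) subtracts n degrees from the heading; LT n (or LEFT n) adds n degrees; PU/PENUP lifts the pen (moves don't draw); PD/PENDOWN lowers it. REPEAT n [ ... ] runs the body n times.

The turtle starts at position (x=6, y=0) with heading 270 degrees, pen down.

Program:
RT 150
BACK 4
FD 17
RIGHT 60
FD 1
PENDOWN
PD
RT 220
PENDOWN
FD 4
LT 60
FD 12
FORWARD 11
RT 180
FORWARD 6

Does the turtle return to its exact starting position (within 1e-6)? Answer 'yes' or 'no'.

Answer: no

Derivation:
Executing turtle program step by step:
Start: pos=(6,0), heading=270, pen down
RT 150: heading 270 -> 120
BK 4: (6,0) -> (8,-3.464) [heading=120, draw]
FD 17: (8,-3.464) -> (-0.5,11.258) [heading=120, draw]
RT 60: heading 120 -> 60
FD 1: (-0.5,11.258) -> (0,12.124) [heading=60, draw]
PD: pen down
PD: pen down
RT 220: heading 60 -> 200
PD: pen down
FD 4: (0,12.124) -> (-3.759,10.756) [heading=200, draw]
LT 60: heading 200 -> 260
FD 12: (-3.759,10.756) -> (-5.843,-1.061) [heading=260, draw]
FD 11: (-5.843,-1.061) -> (-7.753,-11.894) [heading=260, draw]
RT 180: heading 260 -> 80
FD 6: (-7.753,-11.894) -> (-6.711,-5.985) [heading=80, draw]
Final: pos=(-6.711,-5.985), heading=80, 7 segment(s) drawn

Start position: (6, 0)
Final position: (-6.711, -5.985)
Distance = 14.05; >= 1e-6 -> NOT closed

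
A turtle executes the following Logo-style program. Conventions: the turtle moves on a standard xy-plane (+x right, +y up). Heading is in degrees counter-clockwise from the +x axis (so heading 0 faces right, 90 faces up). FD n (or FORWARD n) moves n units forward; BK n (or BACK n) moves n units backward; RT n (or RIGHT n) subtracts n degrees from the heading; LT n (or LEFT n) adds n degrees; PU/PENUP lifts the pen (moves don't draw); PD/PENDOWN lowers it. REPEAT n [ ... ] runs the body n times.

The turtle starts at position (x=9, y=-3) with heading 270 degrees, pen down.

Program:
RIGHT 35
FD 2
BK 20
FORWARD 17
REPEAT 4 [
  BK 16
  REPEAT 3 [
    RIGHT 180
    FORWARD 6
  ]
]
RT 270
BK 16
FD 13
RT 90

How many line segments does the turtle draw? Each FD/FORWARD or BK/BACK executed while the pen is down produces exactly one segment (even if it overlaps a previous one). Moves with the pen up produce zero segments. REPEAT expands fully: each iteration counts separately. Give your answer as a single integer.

Answer: 21

Derivation:
Executing turtle program step by step:
Start: pos=(9,-3), heading=270, pen down
RT 35: heading 270 -> 235
FD 2: (9,-3) -> (7.853,-4.638) [heading=235, draw]
BK 20: (7.853,-4.638) -> (19.324,11.745) [heading=235, draw]
FD 17: (19.324,11.745) -> (9.574,-2.181) [heading=235, draw]
REPEAT 4 [
  -- iteration 1/4 --
  BK 16: (9.574,-2.181) -> (18.751,10.926) [heading=235, draw]
  REPEAT 3 [
    -- iteration 1/3 --
    RT 180: heading 235 -> 55
    FD 6: (18.751,10.926) -> (22.192,15.84) [heading=55, draw]
    -- iteration 2/3 --
    RT 180: heading 55 -> 235
    FD 6: (22.192,15.84) -> (18.751,10.926) [heading=235, draw]
    -- iteration 3/3 --
    RT 180: heading 235 -> 55
    FD 6: (18.751,10.926) -> (22.192,15.84) [heading=55, draw]
  ]
  -- iteration 2/4 --
  BK 16: (22.192,15.84) -> (13.015,2.734) [heading=55, draw]
  REPEAT 3 [
    -- iteration 1/3 --
    RT 180: heading 55 -> 235
    FD 6: (13.015,2.734) -> (9.574,-2.181) [heading=235, draw]
    -- iteration 2/3 --
    RT 180: heading 235 -> 55
    FD 6: (9.574,-2.181) -> (13.015,2.734) [heading=55, draw]
    -- iteration 3/3 --
    RT 180: heading 55 -> 235
    FD 6: (13.015,2.734) -> (9.574,-2.181) [heading=235, draw]
  ]
  -- iteration 3/4 --
  BK 16: (9.574,-2.181) -> (18.751,10.926) [heading=235, draw]
  REPEAT 3 [
    -- iteration 1/3 --
    RT 180: heading 235 -> 55
    FD 6: (18.751,10.926) -> (22.192,15.84) [heading=55, draw]
    -- iteration 2/3 --
    RT 180: heading 55 -> 235
    FD 6: (22.192,15.84) -> (18.751,10.926) [heading=235, draw]
    -- iteration 3/3 --
    RT 180: heading 235 -> 55
    FD 6: (18.751,10.926) -> (22.192,15.84) [heading=55, draw]
  ]
  -- iteration 4/4 --
  BK 16: (22.192,15.84) -> (13.015,2.734) [heading=55, draw]
  REPEAT 3 [
    -- iteration 1/3 --
    RT 180: heading 55 -> 235
    FD 6: (13.015,2.734) -> (9.574,-2.181) [heading=235, draw]
    -- iteration 2/3 --
    RT 180: heading 235 -> 55
    FD 6: (9.574,-2.181) -> (13.015,2.734) [heading=55, draw]
    -- iteration 3/3 --
    RT 180: heading 55 -> 235
    FD 6: (13.015,2.734) -> (9.574,-2.181) [heading=235, draw]
  ]
]
RT 270: heading 235 -> 325
BK 16: (9.574,-2.181) -> (-3.533,6.996) [heading=325, draw]
FD 13: (-3.533,6.996) -> (7.116,-0.46) [heading=325, draw]
RT 90: heading 325 -> 235
Final: pos=(7.116,-0.46), heading=235, 21 segment(s) drawn
Segments drawn: 21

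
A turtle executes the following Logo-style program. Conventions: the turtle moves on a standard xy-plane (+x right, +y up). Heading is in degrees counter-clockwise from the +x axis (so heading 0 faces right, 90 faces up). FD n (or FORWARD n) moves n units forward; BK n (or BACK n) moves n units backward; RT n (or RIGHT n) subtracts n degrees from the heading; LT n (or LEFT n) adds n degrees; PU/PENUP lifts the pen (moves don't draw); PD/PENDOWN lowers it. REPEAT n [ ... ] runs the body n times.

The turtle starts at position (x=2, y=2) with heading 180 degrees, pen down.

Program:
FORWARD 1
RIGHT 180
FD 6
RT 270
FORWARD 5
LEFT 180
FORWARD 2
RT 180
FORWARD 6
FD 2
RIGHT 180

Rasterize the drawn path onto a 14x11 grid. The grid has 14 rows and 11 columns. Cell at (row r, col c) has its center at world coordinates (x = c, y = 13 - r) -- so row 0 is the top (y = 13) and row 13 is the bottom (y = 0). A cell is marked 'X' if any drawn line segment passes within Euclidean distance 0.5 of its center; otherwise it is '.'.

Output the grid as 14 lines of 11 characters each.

Segment 0: (2,2) -> (1,2)
Segment 1: (1,2) -> (7,2)
Segment 2: (7,2) -> (7,7)
Segment 3: (7,7) -> (7,5)
Segment 4: (7,5) -> (7,11)
Segment 5: (7,11) -> (7,13)

Answer: .......X...
.......X...
.......X...
.......X...
.......X...
.......X...
.......X...
.......X...
.......X...
.......X...
.......X...
.XXXXXXX...
...........
...........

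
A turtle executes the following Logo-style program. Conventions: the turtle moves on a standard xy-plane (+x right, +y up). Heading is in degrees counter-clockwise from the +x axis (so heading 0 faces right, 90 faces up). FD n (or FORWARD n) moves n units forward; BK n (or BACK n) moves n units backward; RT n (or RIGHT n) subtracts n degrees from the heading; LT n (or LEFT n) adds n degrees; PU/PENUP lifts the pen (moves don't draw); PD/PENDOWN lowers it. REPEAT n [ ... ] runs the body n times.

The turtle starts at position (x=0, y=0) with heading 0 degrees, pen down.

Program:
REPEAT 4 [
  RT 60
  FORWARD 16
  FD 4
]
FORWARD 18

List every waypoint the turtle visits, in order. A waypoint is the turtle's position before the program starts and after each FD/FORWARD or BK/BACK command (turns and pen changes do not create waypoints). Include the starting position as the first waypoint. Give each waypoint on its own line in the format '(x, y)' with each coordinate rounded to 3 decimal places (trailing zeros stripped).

Executing turtle program step by step:
Start: pos=(0,0), heading=0, pen down
REPEAT 4 [
  -- iteration 1/4 --
  RT 60: heading 0 -> 300
  FD 16: (0,0) -> (8,-13.856) [heading=300, draw]
  FD 4: (8,-13.856) -> (10,-17.321) [heading=300, draw]
  -- iteration 2/4 --
  RT 60: heading 300 -> 240
  FD 16: (10,-17.321) -> (2,-31.177) [heading=240, draw]
  FD 4: (2,-31.177) -> (0,-34.641) [heading=240, draw]
  -- iteration 3/4 --
  RT 60: heading 240 -> 180
  FD 16: (0,-34.641) -> (-16,-34.641) [heading=180, draw]
  FD 4: (-16,-34.641) -> (-20,-34.641) [heading=180, draw]
  -- iteration 4/4 --
  RT 60: heading 180 -> 120
  FD 16: (-20,-34.641) -> (-28,-20.785) [heading=120, draw]
  FD 4: (-28,-20.785) -> (-30,-17.321) [heading=120, draw]
]
FD 18: (-30,-17.321) -> (-39,-1.732) [heading=120, draw]
Final: pos=(-39,-1.732), heading=120, 9 segment(s) drawn
Waypoints (10 total):
(0, 0)
(8, -13.856)
(10, -17.321)
(2, -31.177)
(0, -34.641)
(-16, -34.641)
(-20, -34.641)
(-28, -20.785)
(-30, -17.321)
(-39, -1.732)

Answer: (0, 0)
(8, -13.856)
(10, -17.321)
(2, -31.177)
(0, -34.641)
(-16, -34.641)
(-20, -34.641)
(-28, -20.785)
(-30, -17.321)
(-39, -1.732)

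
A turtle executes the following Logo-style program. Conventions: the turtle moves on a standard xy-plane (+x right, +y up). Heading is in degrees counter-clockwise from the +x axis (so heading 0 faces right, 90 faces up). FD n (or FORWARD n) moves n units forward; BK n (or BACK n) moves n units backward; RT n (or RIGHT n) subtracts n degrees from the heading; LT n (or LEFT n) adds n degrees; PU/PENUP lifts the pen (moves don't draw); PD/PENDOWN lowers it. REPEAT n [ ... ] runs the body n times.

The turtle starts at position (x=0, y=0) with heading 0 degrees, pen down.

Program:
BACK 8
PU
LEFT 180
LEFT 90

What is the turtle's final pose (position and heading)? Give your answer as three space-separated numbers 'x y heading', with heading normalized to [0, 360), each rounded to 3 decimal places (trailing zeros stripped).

Answer: -8 0 270

Derivation:
Executing turtle program step by step:
Start: pos=(0,0), heading=0, pen down
BK 8: (0,0) -> (-8,0) [heading=0, draw]
PU: pen up
LT 180: heading 0 -> 180
LT 90: heading 180 -> 270
Final: pos=(-8,0), heading=270, 1 segment(s) drawn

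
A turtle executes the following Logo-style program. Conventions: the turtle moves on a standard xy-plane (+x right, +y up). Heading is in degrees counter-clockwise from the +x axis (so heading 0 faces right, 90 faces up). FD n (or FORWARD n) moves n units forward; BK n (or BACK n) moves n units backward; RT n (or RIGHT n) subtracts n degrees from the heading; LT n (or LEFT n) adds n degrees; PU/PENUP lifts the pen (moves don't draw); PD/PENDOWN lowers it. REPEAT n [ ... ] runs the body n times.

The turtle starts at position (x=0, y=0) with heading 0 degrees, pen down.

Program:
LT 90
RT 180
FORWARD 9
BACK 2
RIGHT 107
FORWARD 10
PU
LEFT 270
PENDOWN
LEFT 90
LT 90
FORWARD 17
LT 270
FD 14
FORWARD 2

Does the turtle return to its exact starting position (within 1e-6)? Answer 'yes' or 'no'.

Executing turtle program step by step:
Start: pos=(0,0), heading=0, pen down
LT 90: heading 0 -> 90
RT 180: heading 90 -> 270
FD 9: (0,0) -> (0,-9) [heading=270, draw]
BK 2: (0,-9) -> (0,-7) [heading=270, draw]
RT 107: heading 270 -> 163
FD 10: (0,-7) -> (-9.563,-4.076) [heading=163, draw]
PU: pen up
LT 270: heading 163 -> 73
PD: pen down
LT 90: heading 73 -> 163
LT 90: heading 163 -> 253
FD 17: (-9.563,-4.076) -> (-14.533,-20.333) [heading=253, draw]
LT 270: heading 253 -> 163
FD 14: (-14.533,-20.333) -> (-27.922,-16.24) [heading=163, draw]
FD 2: (-27.922,-16.24) -> (-29.834,-15.656) [heading=163, draw]
Final: pos=(-29.834,-15.656), heading=163, 6 segment(s) drawn

Start position: (0, 0)
Final position: (-29.834, -15.656)
Distance = 33.692; >= 1e-6 -> NOT closed

Answer: no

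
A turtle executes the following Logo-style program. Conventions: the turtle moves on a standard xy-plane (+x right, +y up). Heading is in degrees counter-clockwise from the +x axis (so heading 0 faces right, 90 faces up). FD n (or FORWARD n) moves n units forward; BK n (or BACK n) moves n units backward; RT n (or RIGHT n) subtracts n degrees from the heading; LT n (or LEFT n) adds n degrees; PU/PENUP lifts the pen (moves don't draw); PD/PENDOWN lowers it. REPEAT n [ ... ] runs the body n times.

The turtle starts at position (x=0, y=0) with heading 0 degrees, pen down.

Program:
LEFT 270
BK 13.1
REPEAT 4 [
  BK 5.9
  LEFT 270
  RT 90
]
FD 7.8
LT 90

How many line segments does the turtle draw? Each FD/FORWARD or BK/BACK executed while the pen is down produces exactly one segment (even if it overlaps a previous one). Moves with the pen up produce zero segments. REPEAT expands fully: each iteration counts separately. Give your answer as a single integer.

Answer: 6

Derivation:
Executing turtle program step by step:
Start: pos=(0,0), heading=0, pen down
LT 270: heading 0 -> 270
BK 13.1: (0,0) -> (0,13.1) [heading=270, draw]
REPEAT 4 [
  -- iteration 1/4 --
  BK 5.9: (0,13.1) -> (0,19) [heading=270, draw]
  LT 270: heading 270 -> 180
  RT 90: heading 180 -> 90
  -- iteration 2/4 --
  BK 5.9: (0,19) -> (0,13.1) [heading=90, draw]
  LT 270: heading 90 -> 0
  RT 90: heading 0 -> 270
  -- iteration 3/4 --
  BK 5.9: (0,13.1) -> (0,19) [heading=270, draw]
  LT 270: heading 270 -> 180
  RT 90: heading 180 -> 90
  -- iteration 4/4 --
  BK 5.9: (0,19) -> (0,13.1) [heading=90, draw]
  LT 270: heading 90 -> 0
  RT 90: heading 0 -> 270
]
FD 7.8: (0,13.1) -> (0,5.3) [heading=270, draw]
LT 90: heading 270 -> 0
Final: pos=(0,5.3), heading=0, 6 segment(s) drawn
Segments drawn: 6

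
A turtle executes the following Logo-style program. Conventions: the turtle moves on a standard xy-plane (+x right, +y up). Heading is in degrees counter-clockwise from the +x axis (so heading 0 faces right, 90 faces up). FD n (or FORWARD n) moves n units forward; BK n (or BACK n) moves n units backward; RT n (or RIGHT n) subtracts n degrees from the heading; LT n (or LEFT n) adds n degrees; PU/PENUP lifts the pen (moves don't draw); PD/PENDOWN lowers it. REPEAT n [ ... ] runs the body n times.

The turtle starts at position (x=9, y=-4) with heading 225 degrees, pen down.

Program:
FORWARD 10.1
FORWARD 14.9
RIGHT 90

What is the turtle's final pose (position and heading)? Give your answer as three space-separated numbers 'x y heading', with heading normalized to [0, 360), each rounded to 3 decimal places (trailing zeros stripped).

Answer: -8.678 -21.678 135

Derivation:
Executing turtle program step by step:
Start: pos=(9,-4), heading=225, pen down
FD 10.1: (9,-4) -> (1.858,-11.142) [heading=225, draw]
FD 14.9: (1.858,-11.142) -> (-8.678,-21.678) [heading=225, draw]
RT 90: heading 225 -> 135
Final: pos=(-8.678,-21.678), heading=135, 2 segment(s) drawn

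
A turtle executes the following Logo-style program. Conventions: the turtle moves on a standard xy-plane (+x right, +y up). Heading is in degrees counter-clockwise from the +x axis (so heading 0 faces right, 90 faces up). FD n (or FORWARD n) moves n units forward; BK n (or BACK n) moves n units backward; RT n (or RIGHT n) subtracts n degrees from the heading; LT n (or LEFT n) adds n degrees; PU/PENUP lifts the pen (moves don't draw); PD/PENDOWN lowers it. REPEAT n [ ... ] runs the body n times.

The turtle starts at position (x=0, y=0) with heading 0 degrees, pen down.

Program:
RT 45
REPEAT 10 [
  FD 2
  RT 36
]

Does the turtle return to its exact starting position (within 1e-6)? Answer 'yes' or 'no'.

Executing turtle program step by step:
Start: pos=(0,0), heading=0, pen down
RT 45: heading 0 -> 315
REPEAT 10 [
  -- iteration 1/10 --
  FD 2: (0,0) -> (1.414,-1.414) [heading=315, draw]
  RT 36: heading 315 -> 279
  -- iteration 2/10 --
  FD 2: (1.414,-1.414) -> (1.727,-3.39) [heading=279, draw]
  RT 36: heading 279 -> 243
  -- iteration 3/10 --
  FD 2: (1.727,-3.39) -> (0.819,-5.172) [heading=243, draw]
  RT 36: heading 243 -> 207
  -- iteration 4/10 --
  FD 2: (0.819,-5.172) -> (-0.963,-6.08) [heading=207, draw]
  RT 36: heading 207 -> 171
  -- iteration 5/10 --
  FD 2: (-0.963,-6.08) -> (-2.938,-5.767) [heading=171, draw]
  RT 36: heading 171 -> 135
  -- iteration 6/10 --
  FD 2: (-2.938,-5.767) -> (-4.353,-4.353) [heading=135, draw]
  RT 36: heading 135 -> 99
  -- iteration 7/10 --
  FD 2: (-4.353,-4.353) -> (-4.665,-2.377) [heading=99, draw]
  RT 36: heading 99 -> 63
  -- iteration 8/10 --
  FD 2: (-4.665,-2.377) -> (-3.757,-0.595) [heading=63, draw]
  RT 36: heading 63 -> 27
  -- iteration 9/10 --
  FD 2: (-3.757,-0.595) -> (-1.975,0.313) [heading=27, draw]
  RT 36: heading 27 -> 351
  -- iteration 10/10 --
  FD 2: (-1.975,0.313) -> (0,0) [heading=351, draw]
  RT 36: heading 351 -> 315
]
Final: pos=(0,0), heading=315, 10 segment(s) drawn

Start position: (0, 0)
Final position: (0, 0)
Distance = 0; < 1e-6 -> CLOSED

Answer: yes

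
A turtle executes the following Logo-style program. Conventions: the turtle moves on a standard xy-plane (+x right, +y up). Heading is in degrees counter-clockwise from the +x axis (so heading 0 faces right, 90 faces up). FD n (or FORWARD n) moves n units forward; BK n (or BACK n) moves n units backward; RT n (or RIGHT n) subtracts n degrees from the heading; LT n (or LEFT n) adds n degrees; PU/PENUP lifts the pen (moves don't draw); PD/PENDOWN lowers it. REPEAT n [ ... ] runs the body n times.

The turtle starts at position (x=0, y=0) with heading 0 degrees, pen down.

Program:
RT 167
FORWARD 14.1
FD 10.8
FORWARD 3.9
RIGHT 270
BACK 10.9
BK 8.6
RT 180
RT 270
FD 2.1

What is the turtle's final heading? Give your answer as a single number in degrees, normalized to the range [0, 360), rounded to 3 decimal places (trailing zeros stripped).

Executing turtle program step by step:
Start: pos=(0,0), heading=0, pen down
RT 167: heading 0 -> 193
FD 14.1: (0,0) -> (-13.739,-3.172) [heading=193, draw]
FD 10.8: (-13.739,-3.172) -> (-24.262,-5.601) [heading=193, draw]
FD 3.9: (-24.262,-5.601) -> (-28.062,-6.479) [heading=193, draw]
RT 270: heading 193 -> 283
BK 10.9: (-28.062,-6.479) -> (-30.514,4.142) [heading=283, draw]
BK 8.6: (-30.514,4.142) -> (-32.448,12.522) [heading=283, draw]
RT 180: heading 283 -> 103
RT 270: heading 103 -> 193
FD 2.1: (-32.448,12.522) -> (-34.495,12.049) [heading=193, draw]
Final: pos=(-34.495,12.049), heading=193, 6 segment(s) drawn

Answer: 193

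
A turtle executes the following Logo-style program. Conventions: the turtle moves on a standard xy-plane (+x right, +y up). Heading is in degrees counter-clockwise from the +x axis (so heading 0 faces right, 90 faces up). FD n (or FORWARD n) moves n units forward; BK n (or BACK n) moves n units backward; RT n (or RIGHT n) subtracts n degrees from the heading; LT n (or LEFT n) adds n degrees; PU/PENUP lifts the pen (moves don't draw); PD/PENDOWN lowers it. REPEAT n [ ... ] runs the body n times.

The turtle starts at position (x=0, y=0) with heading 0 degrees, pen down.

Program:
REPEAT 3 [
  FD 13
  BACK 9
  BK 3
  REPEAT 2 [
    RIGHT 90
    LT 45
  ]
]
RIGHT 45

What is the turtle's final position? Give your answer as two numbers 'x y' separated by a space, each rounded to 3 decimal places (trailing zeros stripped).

Answer: 0 -1

Derivation:
Executing turtle program step by step:
Start: pos=(0,0), heading=0, pen down
REPEAT 3 [
  -- iteration 1/3 --
  FD 13: (0,0) -> (13,0) [heading=0, draw]
  BK 9: (13,0) -> (4,0) [heading=0, draw]
  BK 3: (4,0) -> (1,0) [heading=0, draw]
  REPEAT 2 [
    -- iteration 1/2 --
    RT 90: heading 0 -> 270
    LT 45: heading 270 -> 315
    -- iteration 2/2 --
    RT 90: heading 315 -> 225
    LT 45: heading 225 -> 270
  ]
  -- iteration 2/3 --
  FD 13: (1,0) -> (1,-13) [heading=270, draw]
  BK 9: (1,-13) -> (1,-4) [heading=270, draw]
  BK 3: (1,-4) -> (1,-1) [heading=270, draw]
  REPEAT 2 [
    -- iteration 1/2 --
    RT 90: heading 270 -> 180
    LT 45: heading 180 -> 225
    -- iteration 2/2 --
    RT 90: heading 225 -> 135
    LT 45: heading 135 -> 180
  ]
  -- iteration 3/3 --
  FD 13: (1,-1) -> (-12,-1) [heading=180, draw]
  BK 9: (-12,-1) -> (-3,-1) [heading=180, draw]
  BK 3: (-3,-1) -> (0,-1) [heading=180, draw]
  REPEAT 2 [
    -- iteration 1/2 --
    RT 90: heading 180 -> 90
    LT 45: heading 90 -> 135
    -- iteration 2/2 --
    RT 90: heading 135 -> 45
    LT 45: heading 45 -> 90
  ]
]
RT 45: heading 90 -> 45
Final: pos=(0,-1), heading=45, 9 segment(s) drawn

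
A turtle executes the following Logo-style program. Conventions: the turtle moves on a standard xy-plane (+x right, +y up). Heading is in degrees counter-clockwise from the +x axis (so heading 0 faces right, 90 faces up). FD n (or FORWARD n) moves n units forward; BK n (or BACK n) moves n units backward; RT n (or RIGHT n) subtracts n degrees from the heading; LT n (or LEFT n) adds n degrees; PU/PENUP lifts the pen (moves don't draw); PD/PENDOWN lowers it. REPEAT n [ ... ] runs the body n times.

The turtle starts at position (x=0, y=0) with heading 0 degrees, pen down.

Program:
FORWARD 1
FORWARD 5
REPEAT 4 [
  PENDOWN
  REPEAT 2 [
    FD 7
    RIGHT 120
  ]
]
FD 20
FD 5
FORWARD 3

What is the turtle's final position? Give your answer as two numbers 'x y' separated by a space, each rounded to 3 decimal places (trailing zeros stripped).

Answer: -4.5 18.187

Derivation:
Executing turtle program step by step:
Start: pos=(0,0), heading=0, pen down
FD 1: (0,0) -> (1,0) [heading=0, draw]
FD 5: (1,0) -> (6,0) [heading=0, draw]
REPEAT 4 [
  -- iteration 1/4 --
  PD: pen down
  REPEAT 2 [
    -- iteration 1/2 --
    FD 7: (6,0) -> (13,0) [heading=0, draw]
    RT 120: heading 0 -> 240
    -- iteration 2/2 --
    FD 7: (13,0) -> (9.5,-6.062) [heading=240, draw]
    RT 120: heading 240 -> 120
  ]
  -- iteration 2/4 --
  PD: pen down
  REPEAT 2 [
    -- iteration 1/2 --
    FD 7: (9.5,-6.062) -> (6,0) [heading=120, draw]
    RT 120: heading 120 -> 0
    -- iteration 2/2 --
    FD 7: (6,0) -> (13,0) [heading=0, draw]
    RT 120: heading 0 -> 240
  ]
  -- iteration 3/4 --
  PD: pen down
  REPEAT 2 [
    -- iteration 1/2 --
    FD 7: (13,0) -> (9.5,-6.062) [heading=240, draw]
    RT 120: heading 240 -> 120
    -- iteration 2/2 --
    FD 7: (9.5,-6.062) -> (6,0) [heading=120, draw]
    RT 120: heading 120 -> 0
  ]
  -- iteration 4/4 --
  PD: pen down
  REPEAT 2 [
    -- iteration 1/2 --
    FD 7: (6,0) -> (13,0) [heading=0, draw]
    RT 120: heading 0 -> 240
    -- iteration 2/2 --
    FD 7: (13,0) -> (9.5,-6.062) [heading=240, draw]
    RT 120: heading 240 -> 120
  ]
]
FD 20: (9.5,-6.062) -> (-0.5,11.258) [heading=120, draw]
FD 5: (-0.5,11.258) -> (-3,15.588) [heading=120, draw]
FD 3: (-3,15.588) -> (-4.5,18.187) [heading=120, draw]
Final: pos=(-4.5,18.187), heading=120, 13 segment(s) drawn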